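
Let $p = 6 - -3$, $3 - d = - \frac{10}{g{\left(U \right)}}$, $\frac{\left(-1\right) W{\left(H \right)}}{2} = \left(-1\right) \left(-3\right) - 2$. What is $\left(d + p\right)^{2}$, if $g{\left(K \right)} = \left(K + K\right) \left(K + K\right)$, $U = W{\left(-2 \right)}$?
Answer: $\frac{10201}{64} \approx 159.39$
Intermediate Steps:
$W{\left(H \right)} = -2$ ($W{\left(H \right)} = - 2 \left(\left(-1\right) \left(-3\right) - 2\right) = - 2 \left(3 - 2\right) = \left(-2\right) 1 = -2$)
$U = -2$
$g{\left(K \right)} = 4 K^{2}$ ($g{\left(K \right)} = 2 K 2 K = 4 K^{2}$)
$d = \frac{29}{8}$ ($d = 3 - - \frac{10}{4 \left(-2\right)^{2}} = 3 - - \frac{10}{4 \cdot 4} = 3 - - \frac{10}{16} = 3 - \left(-10\right) \frac{1}{16} = 3 - - \frac{5}{8} = 3 + \frac{5}{8} = \frac{29}{8} \approx 3.625$)
$p = 9$ ($p = 6 + 3 = 9$)
$\left(d + p\right)^{2} = \left(\frac{29}{8} + 9\right)^{2} = \left(\frac{101}{8}\right)^{2} = \frac{10201}{64}$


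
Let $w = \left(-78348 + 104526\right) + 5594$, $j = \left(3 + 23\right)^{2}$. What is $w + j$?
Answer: $32448$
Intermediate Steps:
$j = 676$ ($j = 26^{2} = 676$)
$w = 31772$ ($w = 26178 + 5594 = 31772$)
$w + j = 31772 + 676 = 32448$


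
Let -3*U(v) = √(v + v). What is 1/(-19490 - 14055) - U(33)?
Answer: -1/33545 + √66/3 ≈ 2.7080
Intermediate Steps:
U(v) = -√2*√v/3 (U(v) = -√(v + v)/3 = -√2*√v/3)
1/(-19490 - 14055) - U(33) = 1/(-19490 - 14055) - (-1)*√2*√33/3 = 1/(-33545) - (-1)*√66/3 = -1/33545 + √66/3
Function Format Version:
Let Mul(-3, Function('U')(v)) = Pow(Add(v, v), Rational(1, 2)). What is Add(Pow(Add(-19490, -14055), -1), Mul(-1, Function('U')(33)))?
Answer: Add(Rational(-1, 33545), Mul(Rational(1, 3), Pow(66, Rational(1, 2)))) ≈ 2.7080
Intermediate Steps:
Function('U')(v) = Mul(Rational(-1, 3), Pow(2, Rational(1, 2)), Pow(v, Rational(1, 2))) (Function('U')(v) = Mul(Rational(-1, 3), Pow(Add(v, v), Rational(1, 2))) = Mul(Rational(-1, 3), Pow(Mul(2, v), Rational(1, 2))) = Mul(Rational(-1, 3), Mul(Pow(2, Rational(1, 2)), Pow(v, Rational(1, 2)))) = Mul(Rational(-1, 3), Pow(2, Rational(1, 2)), Pow(v, Rational(1, 2))))
Add(Pow(Add(-19490, -14055), -1), Mul(-1, Function('U')(33))) = Add(Pow(Add(-19490, -14055), -1), Mul(-1, Mul(Rational(-1, 3), Pow(2, Rational(1, 2)), Pow(33, Rational(1, 2))))) = Add(Pow(-33545, -1), Mul(-1, Mul(Rational(-1, 3), Pow(66, Rational(1, 2))))) = Add(Rational(-1, 33545), Mul(Rational(1, 3), Pow(66, Rational(1, 2))))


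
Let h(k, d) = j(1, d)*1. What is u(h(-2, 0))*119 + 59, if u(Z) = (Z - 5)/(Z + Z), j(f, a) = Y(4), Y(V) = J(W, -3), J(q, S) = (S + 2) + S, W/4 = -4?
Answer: 1543/8 ≈ 192.88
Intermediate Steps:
W = -16 (W = 4*(-4) = -16)
J(q, S) = 2 + 2*S (J(q, S) = (2 + S) + S = 2 + 2*S)
Y(V) = -4 (Y(V) = 2 + 2*(-3) = 2 - 6 = -4)
j(f, a) = -4
h(k, d) = -4 (h(k, d) = -4*1 = -4)
u(Z) = (-5 + Z)/(2*Z) (u(Z) = (-5 + Z)/((2*Z)) = (-5 + Z)*(1/(2*Z)) = (-5 + Z)/(2*Z))
u(h(-2, 0))*119 + 59 = ((1/2)*(-5 - 4)/(-4))*119 + 59 = ((1/2)*(-1/4)*(-9))*119 + 59 = (9/8)*119 + 59 = 1071/8 + 59 = 1543/8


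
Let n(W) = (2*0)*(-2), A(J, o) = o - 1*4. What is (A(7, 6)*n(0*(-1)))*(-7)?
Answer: 0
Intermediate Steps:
A(J, o) = -4 + o (A(J, o) = o - 4 = -4 + o)
n(W) = 0 (n(W) = 0*(-2) = 0)
(A(7, 6)*n(0*(-1)))*(-7) = ((-4 + 6)*0)*(-7) = (2*0)*(-7) = 0*(-7) = 0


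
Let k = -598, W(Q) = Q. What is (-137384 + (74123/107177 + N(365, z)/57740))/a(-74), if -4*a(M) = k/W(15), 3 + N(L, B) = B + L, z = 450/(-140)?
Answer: -5101096947220341/370066318804 ≈ -13784.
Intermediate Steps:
z = -45/14 (z = 450*(-1/140) = -45/14 ≈ -3.2143)
N(L, B) = -3 + B + L (N(L, B) = -3 + (B + L) = -3 + B + L)
a(M) = 299/30 (a(M) = -(-299)/(2*15) = -1/4*(-598/15) = 299/30)
(-137384 + (74123/107177 + N(365, z)/57740))/a(-74) = (-137384 + (74123/107177 + (-3 - 45/14 + 365)/57740))/(299/30) = (-137384 + (74123*(1/107177) + (5023/14)*(1/57740)))*(30/299) = (-137384 + (10589/15311 + 5023/808360))*(30/299) = (-137384 + 8636631193/12376799960)*(30/299) = -1700365649073447/12376799960*30/299 = -5101096947220341/370066318804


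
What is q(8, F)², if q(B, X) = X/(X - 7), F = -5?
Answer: 25/144 ≈ 0.17361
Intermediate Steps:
q(B, X) = X/(-7 + X)
q(8, F)² = (-5/(-7 - 5))² = (-5/(-12))² = (-5*(-1/12))² = (5/12)² = 25/144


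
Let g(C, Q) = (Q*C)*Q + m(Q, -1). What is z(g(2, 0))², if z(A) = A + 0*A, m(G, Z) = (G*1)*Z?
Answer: 0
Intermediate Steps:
m(G, Z) = G*Z
g(C, Q) = -Q + C*Q² (g(C, Q) = (Q*C)*Q + Q*(-1) = (C*Q)*Q - Q = C*Q² - Q = -Q + C*Q²)
z(A) = A (z(A) = A + 0 = A)
z(g(2, 0))² = (0*(-1 + 2*0))² = (0*(-1 + 0))² = (0*(-1))² = 0² = 0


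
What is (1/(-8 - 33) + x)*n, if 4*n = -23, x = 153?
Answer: -36064/41 ≈ -879.61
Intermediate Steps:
n = -23/4 (n = (¼)*(-23) = -23/4 ≈ -5.7500)
(1/(-8 - 33) + x)*n = (1/(-8 - 33) + 153)*(-23/4) = (1/(-41) + 153)*(-23/4) = (-1/41 + 153)*(-23/4) = (6272/41)*(-23/4) = -36064/41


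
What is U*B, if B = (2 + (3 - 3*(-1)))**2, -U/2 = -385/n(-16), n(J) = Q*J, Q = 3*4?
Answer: -770/3 ≈ -256.67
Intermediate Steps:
Q = 12
n(J) = 12*J
U = -385/96 (U = -(-770)/(12*(-16)) = -(-770)/(-192) = -(-770)*(-1)/192 = -2*385/192 = -385/96 ≈ -4.0104)
B = 64 (B = (2 + (3 + 3))**2 = (2 + 6)**2 = 8**2 = 64)
U*B = -385/96*64 = -770/3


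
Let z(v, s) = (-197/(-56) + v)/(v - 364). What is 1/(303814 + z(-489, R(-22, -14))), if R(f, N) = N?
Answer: 47768/14512614339 ≈ 3.2915e-6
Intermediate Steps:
z(v, s) = (197/56 + v)/(-364 + v) (z(v, s) = (-197*(-1/56) + v)/(-364 + v) = (197/56 + v)/(-364 + v))
1/(303814 + z(-489, R(-22, -14))) = 1/(303814 + (197/56 - 489)/(-364 - 489)) = 1/(303814 - 27187/56/(-853)) = 1/(303814 - 1/853*(-27187/56)) = 1/(303814 + 27187/47768) = 1/(14512614339/47768) = 47768/14512614339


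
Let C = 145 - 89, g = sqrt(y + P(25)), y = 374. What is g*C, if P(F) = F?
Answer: 56*sqrt(399) ≈ 1118.6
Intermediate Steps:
g = sqrt(399) (g = sqrt(374 + 25) = sqrt(399) ≈ 19.975)
C = 56
g*C = sqrt(399)*56 = 56*sqrt(399)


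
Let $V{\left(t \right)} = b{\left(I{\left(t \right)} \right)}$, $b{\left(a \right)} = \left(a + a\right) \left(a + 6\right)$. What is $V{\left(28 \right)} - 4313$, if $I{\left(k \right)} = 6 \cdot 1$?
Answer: $-4169$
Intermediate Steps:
$I{\left(k \right)} = 6$
$b{\left(a \right)} = 2 a \left(6 + a\right)$
$V{\left(t \right)} = 144$ ($V{\left(t \right)} = 2 \cdot 6 \left(6 + 6\right) = 2 \cdot 6 \cdot 12 = 144$)
$V{\left(28 \right)} - 4313 = 144 - 4313 = -4169$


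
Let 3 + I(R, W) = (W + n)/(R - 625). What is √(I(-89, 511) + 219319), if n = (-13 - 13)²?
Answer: √111805572018/714 ≈ 468.31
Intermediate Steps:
n = 676 (n = (-26)² = 676)
I(R, W) = -3 + (676 + W)/(-625 + R) (I(R, W) = -3 + (W + 676)/(R - 625) = -3 + (676 + W)/(-625 + R))
√(I(-89, 511) + 219319) = √((2551 + 511 - 3*(-89))/(-625 - 89) + 219319) = √((2551 + 511 + 267)/(-714) + 219319) = √(-1/714*3329 + 219319) = √(-3329/714 + 219319) = √(156590437/714) = √111805572018/714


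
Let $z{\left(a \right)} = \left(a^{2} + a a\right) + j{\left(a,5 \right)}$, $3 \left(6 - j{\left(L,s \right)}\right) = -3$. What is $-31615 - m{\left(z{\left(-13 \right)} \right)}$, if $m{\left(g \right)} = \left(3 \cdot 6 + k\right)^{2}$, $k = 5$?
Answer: $-32144$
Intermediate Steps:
$j{\left(L,s \right)} = 7$ ($j{\left(L,s \right)} = 6 - -1 = 6 + 1 = 7$)
$z{\left(a \right)} = 7 + 2 a^{2}$ ($z{\left(a \right)} = \left(a^{2} + a a\right) + 7 = \left(a^{2} + a^{2}\right) + 7 = 2 a^{2} + 7 = 7 + 2 a^{2}$)
$m{\left(g \right)} = 529$ ($m{\left(g \right)} = \left(3 \cdot 6 + 5\right)^{2} = \left(18 + 5\right)^{2} = 23^{2} = 529$)
$-31615 - m{\left(z{\left(-13 \right)} \right)} = -31615 - 529 = -32144$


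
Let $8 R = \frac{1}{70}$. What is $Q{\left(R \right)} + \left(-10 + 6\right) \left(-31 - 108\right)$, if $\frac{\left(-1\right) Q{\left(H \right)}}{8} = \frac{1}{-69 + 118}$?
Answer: $\frac{27236}{49} \approx 555.84$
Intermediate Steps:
$R = \frac{1}{560}$ ($R = \frac{1}{8 \cdot 70} = \frac{1}{8} \cdot \frac{1}{70} = \frac{1}{560} \approx 0.0017857$)
$Q{\left(H \right)} = - \frac{8}{49}$ ($Q{\left(H \right)} = - \frac{8}{-69 + 118} = - \frac{8}{49}$)
$Q{\left(R \right)} + \left(-10 + 6\right) \left(-31 - 108\right) = - \frac{8}{49} + \left(-10 + 6\right) \left(-31 - 108\right) = - \frac{8}{49} - -556 = - \frac{8}{49} + 556 = \frac{27236}{49}$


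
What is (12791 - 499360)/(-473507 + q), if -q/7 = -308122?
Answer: -486569/1683347 ≈ -0.28905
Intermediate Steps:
q = 2156854 (q = -7*(-308122) = 2156854)
(12791 - 499360)/(-473507 + q) = (12791 - 499360)/(-473507 + 2156854) = -486569/1683347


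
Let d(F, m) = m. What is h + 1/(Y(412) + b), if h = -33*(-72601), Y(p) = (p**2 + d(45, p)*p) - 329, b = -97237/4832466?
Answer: 3926708567608315347/1638974238857 ≈ 2.3958e+6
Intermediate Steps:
b = -97237/4832466 (b = -97237*1/4832466 = -97237/4832466 ≈ -0.020122)
Y(p) = -329 + 2*p**2 (Y(p) = (p**2 + p*p) - 329 = (p**2 + p**2) - 329 = 2*p**2 - 329 = -329 + 2*p**2)
h = 2395833
h + 1/(Y(412) + b) = 2395833 + 1/((-329 + 2*412**2) - 97237/4832466) = 2395833 + 1/((-329 + 2*169744) - 97237/4832466) = 2395833 + 1/((-329 + 339488) - 97237/4832466) = 2395833 + 1/(339159 - 97237/4832466) = 2395833 + 1/(1638974238857/4832466) = 2395833 + 4832466/1638974238857 = 3926708567608315347/1638974238857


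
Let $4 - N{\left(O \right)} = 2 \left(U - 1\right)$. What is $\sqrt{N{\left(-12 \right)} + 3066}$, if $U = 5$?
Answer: $\sqrt{3062} \approx 55.335$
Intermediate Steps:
$N{\left(O \right)} = -4$ ($N{\left(O \right)} = 4 - 2 \left(5 - 1\right) = 4 - 2 \cdot 4 = 4 - 8 = -4$)
$\sqrt{N{\left(-12 \right)} + 3066} = \sqrt{-4 + 3066} = \sqrt{3062}$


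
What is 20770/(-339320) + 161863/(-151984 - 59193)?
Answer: -5930949945/7165657964 ≈ -0.82769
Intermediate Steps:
20770/(-339320) + 161863/(-151984 - 59193) = 20770*(-1/339320) + 161863/(-211177) = -2077/33932 + 161863*(-1/211177) = -2077/33932 - 161863/211177 = -5930949945/7165657964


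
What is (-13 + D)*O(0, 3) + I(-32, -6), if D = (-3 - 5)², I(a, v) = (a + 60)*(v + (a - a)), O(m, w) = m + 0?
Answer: -168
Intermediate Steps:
O(m, w) = m
I(a, v) = v*(60 + a) (I(a, v) = (60 + a)*(v + 0) = (60 + a)*v = v*(60 + a))
D = 64 (D = (-8)² = 64)
(-13 + D)*O(0, 3) + I(-32, -6) = (-13 + 64)*0 - 6*(60 - 32) = 51*0 - 6*28 = 0 - 168 = -168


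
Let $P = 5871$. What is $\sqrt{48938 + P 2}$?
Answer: $2 \sqrt{15170} \approx 246.33$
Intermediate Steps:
$\sqrt{48938 + P 2} = \sqrt{48938 + 5871 \cdot 2} = \sqrt{48938 + 11742} = \sqrt{60680} = 2 \sqrt{15170}$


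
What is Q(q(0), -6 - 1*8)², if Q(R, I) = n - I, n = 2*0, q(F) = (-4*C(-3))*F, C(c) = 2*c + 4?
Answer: 196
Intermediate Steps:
C(c) = 4 + 2*c
q(F) = 8*F (q(F) = (-4*(4 + 2*(-3)))*F = (-4*(4 - 6))*F = (-4*(-2))*F = 8*F)
n = 0
Q(R, I) = -I (Q(R, I) = 0 - I = -I)
Q(q(0), -6 - 1*8)² = (-(-6 - 1*8))² = (-(-6 - 8))² = (-1*(-14))² = 14² = 196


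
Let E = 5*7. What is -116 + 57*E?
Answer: 1879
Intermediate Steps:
E = 35
-116 + 57*E = -116 + 57*35 = -116 + 1995 = 1879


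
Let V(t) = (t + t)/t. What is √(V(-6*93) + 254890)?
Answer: 2*√63723 ≈ 504.87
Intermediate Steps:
V(t) = 2 (V(t) = (2*t)/t = 2)
√(V(-6*93) + 254890) = √(2 + 254890) = √254892 = 2*√63723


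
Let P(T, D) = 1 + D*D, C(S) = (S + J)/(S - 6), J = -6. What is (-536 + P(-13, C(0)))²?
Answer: 285156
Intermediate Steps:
C(S) = 1 (C(S) = (S - 6)/(S - 6) = (-6 + S)/(-6 + S) = 1)
P(T, D) = 1 + D²
(-536 + P(-13, C(0)))² = (-536 + (1 + 1²))² = (-536 + (1 + 1))² = (-536 + 2)² = (-534)² = 285156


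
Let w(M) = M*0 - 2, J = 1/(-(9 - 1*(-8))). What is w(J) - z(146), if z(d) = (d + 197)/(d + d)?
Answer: -927/292 ≈ -3.1747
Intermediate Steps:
z(d) = (197 + d)/(2*d) (z(d) = (197 + d)/((2*d)) = (197 + d)*(1/(2*d)) = (197 + d)/(2*d))
J = -1/17 (J = 1/(-(9 + 8)) = 1/(-1*17) = 1/(-17) = -1/17 ≈ -0.058824)
w(M) = -2 (w(M) = 0 - 2 = -2)
w(J) - z(146) = -2 - (197 + 146)/(2*146) = -2 - 343/(2*146) = -2 - 1*343/292 = -2 - 343/292 = -927/292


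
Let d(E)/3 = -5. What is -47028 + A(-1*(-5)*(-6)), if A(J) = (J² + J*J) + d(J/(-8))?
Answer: -45243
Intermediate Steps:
d(E) = -15 (d(E) = 3*(-5) = -15)
A(J) = -15 + 2*J² (A(J) = (J² + J*J) - 15 = (J² + J²) - 15 = 2*J² - 15 = -15 + 2*J²)
-47028 + A(-1*(-5)*(-6)) = -47028 + (-15 + 2*(-1*(-5)*(-6))²) = -47028 + (-15 + 2*(5*(-6))²) = -47028 + (-15 + 2*(-30)²) = -47028 + (-15 + 2*900) = -47028 + (-15 + 1800) = -47028 + 1785 = -45243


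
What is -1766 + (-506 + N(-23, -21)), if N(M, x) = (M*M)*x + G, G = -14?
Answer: -13395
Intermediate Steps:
N(M, x) = -14 + x*M² (N(M, x) = (M*M)*x - 14 = M²*x - 14 = x*M² - 14 = -14 + x*M²)
-1766 + (-506 + N(-23, -21)) = -1766 + (-506 + (-14 - 21*(-23)²)) = -1766 + (-506 + (-14 - 21*529)) = -1766 + (-506 + (-14 - 11109)) = -1766 + (-506 - 11123) = -1766 - 11629 = -13395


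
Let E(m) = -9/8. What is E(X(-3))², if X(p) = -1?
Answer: 81/64 ≈ 1.2656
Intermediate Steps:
E(m) = -9/8 (E(m) = -9*⅛ = -9/8)
E(X(-3))² = (-9/8)² = 81/64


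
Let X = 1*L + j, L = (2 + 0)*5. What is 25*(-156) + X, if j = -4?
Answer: -3894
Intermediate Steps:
L = 10 (L = 2*5 = 10)
X = 6 (X = 1*10 - 4 = 10 - 4 = 6)
25*(-156) + X = 25*(-156) + 6 = -3900 + 6 = -3894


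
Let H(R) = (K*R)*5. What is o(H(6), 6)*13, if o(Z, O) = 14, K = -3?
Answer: 182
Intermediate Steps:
H(R) = -15*R (H(R) = -3*R*5 = -15*R)
o(H(6), 6)*13 = 14*13 = 182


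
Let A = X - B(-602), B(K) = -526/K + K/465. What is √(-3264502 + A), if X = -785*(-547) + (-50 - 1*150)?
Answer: 2*I*√13886056604933205/139965 ≈ 1683.8*I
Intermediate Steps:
B(K) = -526/K + K/465 (B(K) = -526/K + K*(1/465) = -526/K + K/465)
X = 429195 (X = 429395 + (-50 - 150) = 429395 - 200 = 429195)
A = 60072337082/139965 (A = 429195 - (-526/(-602) + (1/465)*(-602)) = 429195 - (-526*(-1/602) - 602/465) = 429195 - (263/301 - 602/465) = 429195 - 1*(-58907/139965) = 429195 + 58907/139965 = 60072337082/139965 ≈ 4.2920e+5)
√(-3264502 + A) = √(-3264502 + 60072337082/139965) = √(-396843685348/139965) = 2*I*√13886056604933205/139965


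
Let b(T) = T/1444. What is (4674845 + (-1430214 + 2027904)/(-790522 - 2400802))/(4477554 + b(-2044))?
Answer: 2692869472699745/2579222444856746 ≈ 1.0441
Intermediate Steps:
b(T) = T/1444 (b(T) = T*(1/1444) = T/1444)
(4674845 + (-1430214 + 2027904)/(-790522 - 2400802))/(4477554 + b(-2044)) = (4674845 + (-1430214 + 2027904)/(-790522 - 2400802))/(4477554 + (1/1444)*(-2044)) = (4674845 + 597690/(-3191324))/(4477554 - 511/361) = (4674845 + 597690*(-1/3191324))/(1616396483/361) = (4674845 - 298845/1595662)*(361/1616396483) = (7459472223545/1595662)*(361/1616396483) = 2692869472699745/2579222444856746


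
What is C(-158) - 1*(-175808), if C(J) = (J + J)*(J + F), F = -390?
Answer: 348976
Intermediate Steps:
C(J) = 2*J*(-390 + J) (C(J) = (J + J)*(J - 390) = (2*J)*(-390 + J) = 2*J*(-390 + J))
C(-158) - 1*(-175808) = 2*(-158)*(-390 - 158) - 1*(-175808) = 2*(-158)*(-548) + 175808 = 173168 + 175808 = 348976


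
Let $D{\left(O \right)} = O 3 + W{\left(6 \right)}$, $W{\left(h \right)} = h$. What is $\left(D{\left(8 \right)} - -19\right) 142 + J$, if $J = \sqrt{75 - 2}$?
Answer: $6958 + \sqrt{73} \approx 6966.5$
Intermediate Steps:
$J = \sqrt{73} \approx 8.544$
$D{\left(O \right)} = 6 + 3 O$ ($D{\left(O \right)} = O 3 + 6 = 3 O + 6 = 6 + 3 O$)
$\left(D{\left(8 \right)} - -19\right) 142 + J = \left(\left(6 + 3 \cdot 8\right) - -19\right) 142 + \sqrt{73} = \left(\left(6 + 24\right) + 19\right) 142 + \sqrt{73} = \left(30 + 19\right) 142 + \sqrt{73} = 49 \cdot 142 + \sqrt{73} = 6958 + \sqrt{73}$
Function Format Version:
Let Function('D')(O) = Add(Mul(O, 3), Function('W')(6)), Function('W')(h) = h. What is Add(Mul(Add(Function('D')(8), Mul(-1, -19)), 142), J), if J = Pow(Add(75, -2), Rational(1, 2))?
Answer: Add(6958, Pow(73, Rational(1, 2))) ≈ 6966.5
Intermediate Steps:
J = Pow(73, Rational(1, 2)) ≈ 8.5440
Function('D')(O) = Add(6, Mul(3, O)) (Function('D')(O) = Add(Mul(O, 3), 6) = Add(Mul(3, O), 6) = Add(6, Mul(3, O)))
Add(Mul(Add(Function('D')(8), Mul(-1, -19)), 142), J) = Add(Mul(Add(Add(6, Mul(3, 8)), Mul(-1, -19)), 142), Pow(73, Rational(1, 2))) = Add(Mul(Add(Add(6, 24), 19), 142), Pow(73, Rational(1, 2))) = Add(Mul(Add(30, 19), 142), Pow(73, Rational(1, 2))) = Add(Mul(49, 142), Pow(73, Rational(1, 2))) = Add(6958, Pow(73, Rational(1, 2)))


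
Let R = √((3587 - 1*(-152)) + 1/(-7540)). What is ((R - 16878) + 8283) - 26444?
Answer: -35039 + 3*√5904670135/3770 ≈ -34978.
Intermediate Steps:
R = 3*√5904670135/3770 (R = √((3587 + 152) - 1/7540) = √(3739 - 1/7540) = √(28192059/7540) = 3*√5904670135/3770 ≈ 61.147)
((R - 16878) + 8283) - 26444 = ((3*√5904670135/3770 - 16878) + 8283) - 26444 = ((-16878 + 3*√5904670135/3770) + 8283) - 26444 = (-8595 + 3*√5904670135/3770) - 26444 = -35039 + 3*√5904670135/3770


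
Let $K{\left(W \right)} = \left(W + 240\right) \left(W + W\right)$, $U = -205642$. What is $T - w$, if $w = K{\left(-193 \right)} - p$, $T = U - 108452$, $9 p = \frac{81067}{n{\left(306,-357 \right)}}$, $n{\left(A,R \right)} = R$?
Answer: $- \frac{135853549}{459} \approx -2.9598 \cdot 10^{5}$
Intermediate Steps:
$K{\left(W \right)} = 2 W \left(240 + W\right)$ ($K{\left(W \right)} = \left(240 + W\right) 2 W = 2 W \left(240 + W\right)$)
$p = - \frac{11581}{459}$ ($p = \frac{81067 \frac{1}{-357}}{9} = \frac{81067 \left(- \frac{1}{357}\right)}{9} = \frac{1}{9} \left(- \frac{11581}{51}\right) = - \frac{11581}{459} \approx -25.231$)
$T = -314094$ ($T = -205642 - 108452 = -314094$)
$w = - \frac{8315597}{459}$ ($w = 2 \left(-193\right) \left(240 - 193\right) - - \frac{11581}{459} = 2 \left(-193\right) 47 + \frac{11581}{459} = -18142 + \frac{11581}{459} = - \frac{8315597}{459} \approx -18117.0$)
$T - w = -314094 - - \frac{8315597}{459} = -314094 + \frac{8315597}{459} = - \frac{135853549}{459}$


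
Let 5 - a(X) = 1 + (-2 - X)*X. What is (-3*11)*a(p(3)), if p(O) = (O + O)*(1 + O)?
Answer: -20724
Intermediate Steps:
p(O) = 2*O*(1 + O) (p(O) = (2*O)*(1 + O) = 2*O*(1 + O))
a(X) = 4 - X*(-2 - X) (a(X) = 5 - (1 + (-2 - X)*X) = 5 - (1 + X*(-2 - X)) = 5 + (-1 - X*(-2 - X)) = 4 - X*(-2 - X))
(-3*11)*a(p(3)) = (-3*11)*(4 + (2*3*(1 + 3))**2 + 2*(2*3*(1 + 3))) = -33*(4 + (2*3*4)**2 + 2*(2*3*4)) = -33*(4 + 24**2 + 2*24) = -33*(4 + 576 + 48) = -33*628 = -20724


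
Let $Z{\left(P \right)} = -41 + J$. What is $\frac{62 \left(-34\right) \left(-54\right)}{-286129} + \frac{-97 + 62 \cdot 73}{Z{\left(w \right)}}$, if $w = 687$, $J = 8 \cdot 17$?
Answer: $\frac{1256451301}{27182255} \approx 46.223$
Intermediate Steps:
$J = 136$
$Z{\left(P \right)} = 95$ ($Z{\left(P \right)} = -41 + 136 = 95$)
$\frac{62 \left(-34\right) \left(-54\right)}{-286129} + \frac{-97 + 62 \cdot 73}{Z{\left(w \right)}} = \frac{62 \left(-34\right) \left(-54\right)}{-286129} + \frac{-97 + 62 \cdot 73}{95} = \left(-2108\right) \left(-54\right) \left(- \frac{1}{286129}\right) + \left(-97 + 4526\right) \frac{1}{95} = 113832 \left(- \frac{1}{286129}\right) + 4429 \cdot \frac{1}{95} = - \frac{113832}{286129} + \frac{4429}{95} = \frac{1256451301}{27182255}$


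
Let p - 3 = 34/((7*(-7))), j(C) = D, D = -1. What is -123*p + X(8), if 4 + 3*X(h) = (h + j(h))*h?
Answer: -39149/147 ≈ -266.32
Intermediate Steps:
j(C) = -1
X(h) = -4/3 + h*(-1 + h)/3 (X(h) = -4/3 + ((h - 1)*h)/3 = -4/3 + ((-1 + h)*h)/3 = -4/3 + (h*(-1 + h))/3 = -4/3 + h*(-1 + h)/3)
p = 113/49 (p = 3 + 34/((7*(-7))) = 3 + 34/(-49) = 3 + 34*(-1/49) = 3 - 34/49 = 113/49 ≈ 2.3061)
-123*p + X(8) = -123*113/49 + (-4/3 - ⅓*8 + (⅓)*8²) = -13899/49 + (-4/3 - 8/3 + (⅓)*64) = -13899/49 + (-4/3 - 8/3 + 64/3) = -13899/49 + 52/3 = -39149/147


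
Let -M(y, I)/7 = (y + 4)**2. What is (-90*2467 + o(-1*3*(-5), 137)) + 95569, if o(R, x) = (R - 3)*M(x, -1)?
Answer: -1796465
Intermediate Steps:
M(y, I) = -7*(4 + y)**2 (M(y, I) = -7*(y + 4)**2 = -7*(4 + y)**2)
o(R, x) = -7*(4 + x)**2*(-3 + R) (o(R, x) = (R - 3)*(-7*(4 + x)**2) = (-3 + R)*(-7*(4 + x)**2) = -7*(4 + x)**2*(-3 + R))
(-90*2467 + o(-1*3*(-5), 137)) + 95569 = (-90*2467 + 7*(4 + 137)**2*(3 - (-1*3)*(-5))) + 95569 = (-222030 + 7*141**2*(3 - (-3)*(-5))) + 95569 = (-222030 + 7*19881*(3 - 1*15)) + 95569 = (-222030 + 7*19881*(3 - 15)) + 95569 = (-222030 + 7*19881*(-12)) + 95569 = (-222030 - 1670004) + 95569 = -1892034 + 95569 = -1796465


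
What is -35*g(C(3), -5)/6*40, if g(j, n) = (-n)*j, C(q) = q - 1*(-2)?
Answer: -17500/3 ≈ -5833.3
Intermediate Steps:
C(q) = 2 + q (C(q) = q + 2 = 2 + q)
g(j, n) = -j*n
-35*g(C(3), -5)/6*40 = -35*(-1*(2 + 3)*(-5))/6*40 = -35*(-1*5*(-5))/6*40 = -875/6*40 = -17500/3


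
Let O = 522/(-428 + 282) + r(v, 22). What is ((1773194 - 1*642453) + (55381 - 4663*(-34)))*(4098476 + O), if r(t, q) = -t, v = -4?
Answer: 402308380325256/73 ≈ 5.5111e+12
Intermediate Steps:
O = 31/73 (O = 522/(-428 + 282) - 1*(-4) = 522/(-146) + 4 = 522*(-1/146) + 4 = -261/73 + 4 = 31/73 ≈ 0.42466)
((1773194 - 1*642453) + (55381 - 4663*(-34)))*(4098476 + O) = ((1773194 - 1*642453) + (55381 - 4663*(-34)))*(4098476 + 31/73) = ((1773194 - 642453) + (55381 - 1*(-158542)))*(299188779/73) = (1130741 + (55381 + 158542))*(299188779/73) = (1130741 + 213923)*(299188779/73) = 1344664*(299188779/73) = 402308380325256/73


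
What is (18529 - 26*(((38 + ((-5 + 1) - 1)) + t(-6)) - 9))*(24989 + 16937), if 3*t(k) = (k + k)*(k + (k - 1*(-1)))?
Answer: 702721686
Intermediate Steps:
t(k) = 2*k*(1 + 2*k)/3 (t(k) = ((k + k)*(k + (k - 1*(-1))))/3 = ((2*k)*(k + (k + 1)))/3 = ((2*k)*(k + (1 + k)))/3 = ((2*k)*(1 + 2*k))/3 = (2*k*(1 + 2*k))/3 = 2*k*(1 + 2*k)/3)
(18529 - 26*(((38 + ((-5 + 1) - 1)) + t(-6)) - 9))*(24989 + 16937) = (18529 - 26*(((38 + ((-5 + 1) - 1)) + (⅔)*(-6)*(1 + 2*(-6))) - 9))*(24989 + 16937) = (18529 - 26*(((38 + (-4 - 1)) + (⅔)*(-6)*(1 - 12)) - 9))*41926 = (18529 - 26*(((38 - 5) + (⅔)*(-6)*(-11)) - 9))*41926 = (18529 - 26*((33 + 44) - 9))*41926 = (18529 - 26*(77 - 9))*41926 = (18529 - 26*68)*41926 = (18529 - 1768)*41926 = 16761*41926 = 702721686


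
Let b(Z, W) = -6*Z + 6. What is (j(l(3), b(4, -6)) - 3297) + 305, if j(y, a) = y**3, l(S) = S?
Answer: -2965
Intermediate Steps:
b(Z, W) = 6 - 6*Z
(j(l(3), b(4, -6)) - 3297) + 305 = (3**3 - 3297) + 305 = (27 - 3297) + 305 = -3270 + 305 = -2965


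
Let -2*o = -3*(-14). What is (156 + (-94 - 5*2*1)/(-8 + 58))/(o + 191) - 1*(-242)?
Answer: 516174/2125 ≈ 242.91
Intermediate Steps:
o = -21 (o = -(-3)*(-14)/2 = -½*42 = -21)
(156 + (-94 - 5*2*1)/(-8 + 58))/(o + 191) - 1*(-242) = (156 + (-94 - 5*2*1)/(-8 + 58))/(-21 + 191) - 1*(-242) = (156 + (-94 - 10*1)/50)/170 + 242 = (156 + (-94 - 10)*(1/50))*(1/170) + 242 = (156 - 104*1/50)*(1/170) + 242 = (156 - 52/25)*(1/170) + 242 = (3848/25)*(1/170) + 242 = 1924/2125 + 242 = 516174/2125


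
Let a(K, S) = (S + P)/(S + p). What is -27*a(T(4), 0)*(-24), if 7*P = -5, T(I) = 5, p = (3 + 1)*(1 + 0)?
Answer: -810/7 ≈ -115.71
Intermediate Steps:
p = 4 (p = 4*1 = 4)
P = -5/7 (P = (⅐)*(-5) = -5/7 ≈ -0.71429)
a(K, S) = (-5/7 + S)/(4 + S) (a(K, S) = (S - 5/7)/(S + 4) = (-5/7 + S)/(4 + S))
-27*a(T(4), 0)*(-24) = -27*(-5/7 + 0)/(4 + 0)*(-24) = -27*(-5)/(4*7)*(-24) = -27*(-5/28)*(-24) = (135/28)*(-24) = -810/7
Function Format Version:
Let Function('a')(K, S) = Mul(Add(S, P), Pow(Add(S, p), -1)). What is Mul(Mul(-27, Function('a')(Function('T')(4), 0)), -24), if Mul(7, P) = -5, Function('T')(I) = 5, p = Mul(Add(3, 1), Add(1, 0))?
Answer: Rational(-810, 7) ≈ -115.71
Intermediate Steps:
p = 4 (p = Mul(4, 1) = 4)
P = Rational(-5, 7) (P = Mul(Rational(1, 7), -5) = Rational(-5, 7) ≈ -0.71429)
Function('a')(K, S) = Mul(Pow(Add(4, S), -1), Add(Rational(-5, 7), S)) (Function('a')(K, S) = Mul(Add(S, Rational(-5, 7)), Pow(Add(S, 4), -1)) = Mul(Add(Rational(-5, 7), S), Pow(Add(4, S), -1)) = Mul(Pow(Add(4, S), -1), Add(Rational(-5, 7), S)))
Mul(Mul(-27, Function('a')(Function('T')(4), 0)), -24) = Mul(Mul(-27, Mul(Pow(Add(4, 0), -1), Add(Rational(-5, 7), 0))), -24) = Mul(Mul(-27, Mul(Pow(4, -1), Rational(-5, 7))), -24) = Mul(Mul(-27, Mul(Rational(1, 4), Rational(-5, 7))), -24) = Mul(Mul(-27, Rational(-5, 28)), -24) = Mul(Rational(135, 28), -24) = Rational(-810, 7)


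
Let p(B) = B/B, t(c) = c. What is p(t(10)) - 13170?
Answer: -13169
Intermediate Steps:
p(B) = 1
p(t(10)) - 13170 = 1 - 13170 = -13169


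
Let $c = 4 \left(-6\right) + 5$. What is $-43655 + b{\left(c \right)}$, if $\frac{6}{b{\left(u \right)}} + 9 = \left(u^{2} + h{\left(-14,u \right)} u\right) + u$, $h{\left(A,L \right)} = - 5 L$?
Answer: $- \frac{32130083}{736} \approx -43655.0$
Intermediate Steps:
$c = -19$ ($c = -24 + 5 = -19$)
$b{\left(u \right)} = \frac{6}{-9 + u - 4 u^{2}}$ ($b{\left(u \right)} = \frac{6}{-9 + \left(\left(u^{2} + - 5 u u\right) + u\right)} = \frac{6}{-9 + \left(\left(u^{2} - 5 u^{2}\right) + u\right)} = \frac{6}{-9 - \left(- u + 4 u^{2}\right)} = \frac{6}{-9 + u - 4 u^{2}}$)
$-43655 + b{\left(c \right)} = -43655 + \frac{6}{-9 - 19 - 4 \left(-19\right)^{2}} = -43655 + \frac{6}{-9 - 19 - 1444} = -43655 + \frac{6}{-1472} = -43655 + 6 \left(- \frac{1}{1472}\right) = -43655 - \frac{3}{736} = - \frac{32130083}{736}$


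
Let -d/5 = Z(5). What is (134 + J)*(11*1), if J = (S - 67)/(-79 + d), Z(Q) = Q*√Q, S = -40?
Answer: 4685967/3116 - 29425*√5/3116 ≈ 1482.7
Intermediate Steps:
Z(Q) = Q^(3/2)
d = -25*√5 ≈ -55.902
J = -107/(-79 - 25*√5) (J = (-40 - 67)/(-79 - 25*√5) = -107/(-79 - 25*√5) ≈ 0.79317)
(134 + J)*(11*1) = (134 + (8453/3116 - 2675*√5/3116))*(11*1) = (425997/3116 - 2675*√5/3116)*11 = 4685967/3116 - 29425*√5/3116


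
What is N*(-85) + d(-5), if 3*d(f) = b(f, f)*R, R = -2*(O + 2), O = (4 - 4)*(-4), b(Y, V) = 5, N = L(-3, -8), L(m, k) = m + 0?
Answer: 745/3 ≈ 248.33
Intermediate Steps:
L(m, k) = m
N = -3
O = 0 (O = 0*(-4) = 0)
R = -4 (R = -2*(0 + 2) = -2*2 = -4)
d(f) = -20/3 (d(f) = (5*(-4))/3 = (⅓)*(-20) = -20/3)
N*(-85) + d(-5) = -3*(-85) - 20/3 = 255 - 20/3 = 745/3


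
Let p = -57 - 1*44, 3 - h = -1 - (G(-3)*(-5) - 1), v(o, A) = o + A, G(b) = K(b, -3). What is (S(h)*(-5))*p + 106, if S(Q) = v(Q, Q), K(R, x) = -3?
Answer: 18286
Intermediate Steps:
G(b) = -3
v(o, A) = A + o
h = 18 (h = 3 - (-1 - (-3*(-5) - 1)) = 3 - (-1 - (15 - 1)) = 3 - (-1 - 1*14) = 3 - (-1 - 14) = 3 - 1*(-15) = 3 + 15 = 18)
p = -101 (p = -57 - 44 = -101)
S(Q) = 2*Q (S(Q) = Q + Q = 2*Q)
(S(h)*(-5))*p + 106 = ((2*18)*(-5))*(-101) + 106 = (36*(-5))*(-101) + 106 = -180*(-101) + 106 = 18180 + 106 = 18286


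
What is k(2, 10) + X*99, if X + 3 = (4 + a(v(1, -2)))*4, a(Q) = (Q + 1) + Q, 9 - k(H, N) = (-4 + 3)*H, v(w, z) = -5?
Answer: -2266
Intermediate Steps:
k(H, N) = 9 + H (k(H, N) = 9 - (-4 + 3)*H = 9 - (-1)*H = 9 + H)
a(Q) = 1 + 2*Q (a(Q) = (1 + Q) + Q = 1 + 2*Q)
X = -23 (X = -3 + (4 + (1 + 2*(-5)))*4 = -3 + (4 + (1 - 10))*4 = -3 + (4 - 9)*4 = -3 - 5*4 = -3 - 20 = -23)
k(2, 10) + X*99 = (9 + 2) - 23*99 = 11 - 2277 = -2266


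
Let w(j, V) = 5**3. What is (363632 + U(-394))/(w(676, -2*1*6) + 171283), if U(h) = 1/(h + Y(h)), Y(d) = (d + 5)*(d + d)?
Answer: 111321573217/52474502304 ≈ 2.1214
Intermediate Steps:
Y(d) = 2*d*(5 + d) (Y(d) = (5 + d)*(2*d) = 2*d*(5 + d))
w(j, V) = 125
U(h) = 1/(h + 2*h*(5 + h))
(363632 + U(-394))/(w(676, -2*1*6) + 171283) = (363632 + 1/((-394)*(11 + 2*(-394))))/(125 + 171283) = (363632 - 1/(394*(11 - 788)))/171408 = (363632 - 1/394/(-777))*(1/171408) = (363632 - 1/394*(-1/777))*(1/171408) = (363632 + 1/306138)*(1/171408) = (111321573217/306138)*(1/171408) = 111321573217/52474502304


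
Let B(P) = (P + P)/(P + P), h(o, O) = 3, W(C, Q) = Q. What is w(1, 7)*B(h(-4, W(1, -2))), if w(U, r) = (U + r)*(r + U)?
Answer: 64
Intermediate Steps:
w(U, r) = (U + r)² (w(U, r) = (U + r)*(U + r) = (U + r)²)
B(P) = 1 (B(P) = (2*P)/((2*P)) = (2*P)*(1/(2*P)) = 1)
w(1, 7)*B(h(-4, W(1, -2))) = (1 + 7)²*1 = 8²*1 = 64*1 = 64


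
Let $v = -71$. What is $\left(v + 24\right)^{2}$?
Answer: $2209$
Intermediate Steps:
$\left(v + 24\right)^{2} = \left(-71 + 24\right)^{2} = \left(-47\right)^{2} = 2209$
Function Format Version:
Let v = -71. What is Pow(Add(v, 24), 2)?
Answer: 2209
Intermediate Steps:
Pow(Add(v, 24), 2) = Pow(Add(-71, 24), 2) = Pow(-47, 2) = 2209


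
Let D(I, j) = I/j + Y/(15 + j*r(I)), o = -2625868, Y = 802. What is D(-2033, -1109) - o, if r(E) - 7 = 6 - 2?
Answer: 17740449672631/6756028 ≈ 2.6259e+6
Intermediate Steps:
r(E) = 11 (r(E) = 7 + (6 - 2) = 7 + 4 = 11)
D(I, j) = 802/(15 + 11*j) + I/j (D(I, j) = I/j + 802/(15 + j*11) = I/j + 802/(15 + 11*j) = 802/(15 + 11*j) + I/j)
D(-2033, -1109) - o = (15*(-2033) + 802*(-1109) + 11*(-2033)*(-1109))/((-1109)*(15 + 11*(-1109))) - 1*(-2625868) = -(-30495 - 889418 + 24800567)/(1109*(15 - 12199)) + 2625868 = -1/1109*23880654/(-12184) + 2625868 = -1/1109*(-1/12184)*23880654 + 2625868 = 11940327/6756028 + 2625868 = 17740449672631/6756028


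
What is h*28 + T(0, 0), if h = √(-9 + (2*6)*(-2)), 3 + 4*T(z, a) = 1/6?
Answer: -17/24 + 28*I*√33 ≈ -0.70833 + 160.85*I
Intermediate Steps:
T(z, a) = -17/24 (T(z, a) = -¾ + (¼)/6 = -¾ + (¼)*(⅙) = -¾ + 1/24 = -17/24)
h = I*√33 (h = √(-9 + 12*(-2)) = √(-9 - 24) = √(-33) = I*√33 ≈ 5.7446*I)
h*28 + T(0, 0) = (I*√33)*28 - 17/24 = 28*I*√33 - 17/24 = -17/24 + 28*I*√33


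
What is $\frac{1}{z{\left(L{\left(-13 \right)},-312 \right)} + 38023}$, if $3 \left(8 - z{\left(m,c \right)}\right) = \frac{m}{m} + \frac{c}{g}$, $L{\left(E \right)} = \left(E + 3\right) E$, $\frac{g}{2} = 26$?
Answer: $\frac{3}{114098} \approx 2.6293 \cdot 10^{-5}$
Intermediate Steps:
$g = 52$ ($g = 2 \cdot 26 = 52$)
$L{\left(E \right)} = E \left(3 + E\right)$ ($L{\left(E \right)} = \left(3 + E\right) E = E \left(3 + E\right)$)
$z{\left(m,c \right)} = \frac{23}{3} - \frac{c}{156}$ ($z{\left(m,c \right)} = 8 - \frac{\frac{m}{m} + \frac{c}{52}}{3} = 8 - \frac{1 + c \frac{1}{52}}{3} = 8 - \frac{1 + \frac{c}{52}}{3} = 8 - \left(\frac{1}{3} + \frac{c}{156}\right) = \frac{23}{3} - \frac{c}{156}$)
$\frac{1}{z{\left(L{\left(-13 \right)},-312 \right)} + 38023} = \frac{1}{\left(\frac{23}{3} - -2\right) + 38023} = \frac{1}{\left(\frac{23}{3} + 2\right) + 38023} = \frac{1}{\frac{29}{3} + 38023} = \frac{1}{\frac{114098}{3}} = \frac{3}{114098}$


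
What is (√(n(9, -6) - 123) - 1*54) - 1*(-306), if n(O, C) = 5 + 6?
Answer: 252 + 4*I*√7 ≈ 252.0 + 10.583*I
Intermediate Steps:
n(O, C) = 11
(√(n(9, -6) - 123) - 1*54) - 1*(-306) = (√(11 - 123) - 1*54) - 1*(-306) = (√(-112) - 54) + 306 = (4*I*√7 - 54) + 306 = (-54 + 4*I*√7) + 306 = 252 + 4*I*√7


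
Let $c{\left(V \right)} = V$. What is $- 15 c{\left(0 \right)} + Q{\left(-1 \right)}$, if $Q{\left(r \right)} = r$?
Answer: $-1$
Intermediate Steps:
$- 15 c{\left(0 \right)} + Q{\left(-1 \right)} = \left(-15\right) 0 - 1 = 0 - 1 = -1$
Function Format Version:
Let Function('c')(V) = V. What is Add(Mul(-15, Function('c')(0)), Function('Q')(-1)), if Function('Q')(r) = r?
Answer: -1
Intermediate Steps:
Add(Mul(-15, Function('c')(0)), Function('Q')(-1)) = Add(Mul(-15, 0), -1) = Add(0, -1) = -1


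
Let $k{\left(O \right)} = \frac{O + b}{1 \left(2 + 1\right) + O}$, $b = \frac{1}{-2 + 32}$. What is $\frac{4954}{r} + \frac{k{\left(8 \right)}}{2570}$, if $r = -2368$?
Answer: $- \frac{525114589}{251037600} \approx -2.0918$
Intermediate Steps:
$b = \frac{1}{30} \approx 0.033333$
$k{\left(O \right)} = \frac{\frac{1}{30} + O}{3 + O}$ ($k{\left(O \right)} = \frac{O + \frac{1}{30}}{1 \left(2 + 1\right) + O} = \frac{\frac{1}{30} + O}{1 \cdot 3 + O} = \frac{\frac{1}{30} + O}{3 + O}$)
$\frac{4954}{r} + \frac{k{\left(8 \right)}}{2570} = \frac{4954}{-2368} + \frac{\frac{1}{3 + 8} \left(\frac{1}{30} + 8\right)}{2570} = 4954 \left(- \frac{1}{2368}\right) + \frac{1}{11} \cdot \frac{241}{30} \cdot \frac{1}{2570} = - \frac{2477}{1184} + \frac{1}{11} \cdot \frac{241}{30} \cdot \frac{1}{2570} = - \frac{2477}{1184} + \frac{241}{330} \cdot \frac{1}{2570} = - \frac{2477}{1184} + \frac{241}{848100} = - \frac{525114589}{251037600}$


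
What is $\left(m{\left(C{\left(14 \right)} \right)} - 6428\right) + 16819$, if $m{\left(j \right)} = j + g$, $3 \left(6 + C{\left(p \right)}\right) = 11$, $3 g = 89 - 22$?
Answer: $10411$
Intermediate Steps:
$g = \frac{67}{3}$ ($g = \frac{89 - 22}{3} = \frac{1}{3} \cdot 67 = \frac{67}{3} \approx 22.333$)
$C{\left(p \right)} = - \frac{7}{3}$ ($C{\left(p \right)} = -6 + \frac{1}{3} \cdot 11 = -6 + \frac{11}{3} = - \frac{7}{3}$)
$m{\left(j \right)} = \frac{67}{3} + j$ ($m{\left(j \right)} = j + \frac{67}{3} = \frac{67}{3} + j$)
$\left(m{\left(C{\left(14 \right)} \right)} - 6428\right) + 16819 = \left(\left(\frac{67}{3} - \frac{7}{3}\right) - 6428\right) + 16819 = \left(20 - 6428\right) + 16819 = -6408 + 16819 = 10411$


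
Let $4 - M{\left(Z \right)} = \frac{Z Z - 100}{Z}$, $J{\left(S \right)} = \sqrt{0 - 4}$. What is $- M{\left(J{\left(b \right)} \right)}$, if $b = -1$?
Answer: $-4 + 52 i \approx -4.0 + 52.0 i$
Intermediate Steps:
$J{\left(S \right)} = 2 i$ ($J{\left(S \right)} = \sqrt{-4} = 2 i$)
$M{\left(Z \right)} = 4 - \frac{-100 + Z^{2}}{Z}$ ($M{\left(Z \right)} = 4 - \frac{Z Z - 100}{Z} = 4 - \frac{Z^{2} - 100}{Z} = 4 - \frac{-100 + Z^{2}}{Z}$)
$- M{\left(J{\left(b \right)} \right)} = - (4 - 2 i + \frac{100}{2 i}) = - (4 - 2 i + 100 \left(- \frac{i}{2}\right)) = - (4 - 2 i - 50 i) = - (4 - 52 i) = -4 + 52 i$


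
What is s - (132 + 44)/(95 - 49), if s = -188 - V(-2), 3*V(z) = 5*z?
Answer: -13006/69 ≈ -188.49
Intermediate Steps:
V(z) = 5*z/3 (V(z) = (5*z)/3 = 5*z/3)
s = -554/3 (s = -188 - 5*(-2)/3 = -188 - 1*(-10/3) = -188 + 10/3 = -554/3 ≈ -184.67)
s - (132 + 44)/(95 - 49) = -554/3 - (132 + 44)/(95 - 49) = -554/3 - 176/46 = -554/3 - 1*88/23 = -554/3 - 88/23 = -13006/69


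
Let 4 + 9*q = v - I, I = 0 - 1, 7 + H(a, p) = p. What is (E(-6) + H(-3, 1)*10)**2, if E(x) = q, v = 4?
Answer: 290521/81 ≈ 3586.7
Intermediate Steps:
H(a, p) = -7 + p
I = -1
q = 1/9 (q = -4/9 + (4 - 1*(-1))/9 = -4/9 + (4 + 1)/9 = -4/9 + (1/9)*5 = -4/9 + 5/9 = 1/9 ≈ 0.11111)
E(x) = 1/9
(E(-6) + H(-3, 1)*10)**2 = (1/9 + (-7 + 1)*10)**2 = (1/9 - 6*10)**2 = (1/9 - 60)**2 = (-539/9)**2 = 290521/81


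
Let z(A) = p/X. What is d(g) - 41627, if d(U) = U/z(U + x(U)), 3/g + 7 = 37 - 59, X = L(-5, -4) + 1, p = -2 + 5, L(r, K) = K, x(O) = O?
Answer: -1207180/29 ≈ -41627.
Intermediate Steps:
p = 3
X = -3 (X = -4 + 1 = -3)
g = -3/29 (g = 3/(-7 + (37 - 59)) = 3/(-7 - 22) = 3/(-29) = 3*(-1/29) = -3/29 ≈ -0.10345)
z(A) = -1 (z(A) = 3/(-3) = 3*(-⅓) = -1)
d(U) = -U (d(U) = U/(-1) = U*(-1) = -U)
d(g) - 41627 = -1*(-3/29) - 41627 = 3/29 - 41627 = -1207180/29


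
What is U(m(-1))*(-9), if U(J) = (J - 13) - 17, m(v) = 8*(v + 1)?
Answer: 270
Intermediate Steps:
m(v) = 8 + 8*v (m(v) = 8*(1 + v) = 8 + 8*v)
U(J) = -30 + J (U(J) = (-13 + J) - 17 = -30 + J)
U(m(-1))*(-9) = (-30 + (8 + 8*(-1)))*(-9) = (-30 + (8 - 8))*(-9) = (-30 + 0)*(-9) = -30*(-9) = 270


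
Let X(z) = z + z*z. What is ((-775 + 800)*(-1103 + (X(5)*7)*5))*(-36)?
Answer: 47700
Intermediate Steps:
X(z) = z + z²
((-775 + 800)*(-1103 + (X(5)*7)*5))*(-36) = ((-775 + 800)*(-1103 + ((5*(1 + 5))*7)*5))*(-36) = (25*(-1103 + ((5*6)*7)*5))*(-36) = (25*(-1103 + (30*7)*5))*(-36) = (25*(-1103 + 210*5))*(-36) = (25*(-1103 + 1050))*(-36) = (25*(-53))*(-36) = -1325*(-36) = 47700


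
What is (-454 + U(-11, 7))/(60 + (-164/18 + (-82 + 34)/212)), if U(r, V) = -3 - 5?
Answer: -110187/12083 ≈ -9.1192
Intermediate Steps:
U(r, V) = -8
(-454 + U(-11, 7))/(60 + (-164/18 + (-82 + 34)/212)) = (-454 - 8)/(60 + (-164/18 + (-82 + 34)/212)) = -462/(60 + (-164*1/18 - 48*1/212)) = -462/(60 + (-82/9 - 12/53)) = -462/(60 - 4454/477) = -462/24166/477 = -462*477/24166 = -110187/12083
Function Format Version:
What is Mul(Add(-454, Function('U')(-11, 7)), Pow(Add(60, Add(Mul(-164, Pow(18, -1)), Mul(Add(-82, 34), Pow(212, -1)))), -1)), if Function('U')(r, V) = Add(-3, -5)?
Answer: Rational(-110187, 12083) ≈ -9.1192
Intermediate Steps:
Function('U')(r, V) = -8
Mul(Add(-454, Function('U')(-11, 7)), Pow(Add(60, Add(Mul(-164, Pow(18, -1)), Mul(Add(-82, 34), Pow(212, -1)))), -1)) = Mul(Add(-454, -8), Pow(Add(60, Add(Mul(-164, Pow(18, -1)), Mul(Add(-82, 34), Pow(212, -1)))), -1)) = Mul(-462, Pow(Add(60, Add(Mul(-164, Rational(1, 18)), Mul(-48, Rational(1, 212)))), -1)) = Mul(-462, Pow(Add(60, Add(Rational(-82, 9), Rational(-12, 53))), -1)) = Mul(-462, Pow(Add(60, Rational(-4454, 477)), -1)) = Mul(-462, Pow(Rational(24166, 477), -1)) = Mul(-462, Rational(477, 24166)) = Rational(-110187, 12083)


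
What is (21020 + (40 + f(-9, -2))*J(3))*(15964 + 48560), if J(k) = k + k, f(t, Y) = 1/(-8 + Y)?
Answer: 6858707628/5 ≈ 1.3717e+9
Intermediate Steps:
J(k) = 2*k
(21020 + (40 + f(-9, -2))*J(3))*(15964 + 48560) = (21020 + (40 + 1/(-8 - 2))*(2*3))*(15964 + 48560) = (21020 + (40 + 1/(-10))*6)*64524 = (21020 + (40 - 1/10)*6)*64524 = (21020 + (399/10)*6)*64524 = (21020 + 1197/5)*64524 = (106297/5)*64524 = 6858707628/5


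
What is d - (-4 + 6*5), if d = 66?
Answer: 40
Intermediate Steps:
d - (-4 + 6*5) = 66 - (-4 + 6*5) = 66 - (-4 + 30) = 66 - 1*26 = 66 - 26 = 40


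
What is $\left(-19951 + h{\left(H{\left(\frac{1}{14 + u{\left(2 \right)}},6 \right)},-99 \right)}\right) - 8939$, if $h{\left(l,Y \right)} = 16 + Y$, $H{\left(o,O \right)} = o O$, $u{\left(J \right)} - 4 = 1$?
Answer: $-28973$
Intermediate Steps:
$u{\left(J \right)} = 5$ ($u{\left(J \right)} = 4 + 1 = 5$)
$H{\left(o,O \right)} = O o$
$\left(-19951 + h{\left(H{\left(\frac{1}{14 + u{\left(2 \right)}},6 \right)},-99 \right)}\right) - 8939 = \left(-19951 + \left(16 - 99\right)\right) - 8939 = \left(-19951 - 83\right) + \left(-12672 + 3733\right) = -20034 - 8939 = -28973$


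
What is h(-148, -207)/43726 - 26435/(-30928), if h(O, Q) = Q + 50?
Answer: 575520557/676178864 ≈ 0.85114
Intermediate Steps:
h(O, Q) = 50 + Q
h(-148, -207)/43726 - 26435/(-30928) = (50 - 207)/43726 - 26435/(-30928) = -157*1/43726 - 26435*(-1/30928) = -157/43726 + 26435/30928 = 575520557/676178864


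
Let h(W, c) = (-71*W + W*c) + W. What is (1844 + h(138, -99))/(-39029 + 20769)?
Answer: 10739/9130 ≈ 1.1762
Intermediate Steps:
h(W, c) = -70*W + W*c
(1844 + h(138, -99))/(-39029 + 20769) = (1844 + 138*(-70 - 99))/(-39029 + 20769) = (1844 + 138*(-169))/(-18260) = (1844 - 23322)*(-1/18260) = -21478*(-1/18260) = 10739/9130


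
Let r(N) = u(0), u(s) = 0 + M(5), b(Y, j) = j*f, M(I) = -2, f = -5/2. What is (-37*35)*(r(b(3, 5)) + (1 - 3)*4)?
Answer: 12950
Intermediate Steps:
f = -5/2 (f = -5*½ = -5/2 ≈ -2.5000)
b(Y, j) = -5*j/2 (b(Y, j) = j*(-5/2) = -5*j/2)
u(s) = -2 (u(s) = 0 - 2 = -2)
r(N) = -2
(-37*35)*(r(b(3, 5)) + (1 - 3)*4) = (-37*35)*(-2 + (1 - 3)*4) = -1295*(-2 - 2*4) = -1295*(-2 - 8) = -1295*(-10) = 12950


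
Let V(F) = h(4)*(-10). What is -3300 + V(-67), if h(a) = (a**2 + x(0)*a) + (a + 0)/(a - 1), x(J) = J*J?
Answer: -10420/3 ≈ -3473.3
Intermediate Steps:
x(J) = J**2
h(a) = a**2 + a/(-1 + a) (h(a) = (a**2 + 0**2*a) + (a + 0)/(a - 1) = (a**2 + 0*a) + a/(-1 + a) = (a**2 + 0) + a/(-1 + a) = a**2 + a/(-1 + a))
V(F) = -520/3 (V(F) = (4*(1 + 4**2 - 1*4)/(-1 + 4))*(-10) = (4*(1 + 16 - 4)/3)*(-10) = (4*(1/3)*13)*(-10) = (52/3)*(-10) = -520/3)
-3300 + V(-67) = -3300 - 520/3 = -10420/3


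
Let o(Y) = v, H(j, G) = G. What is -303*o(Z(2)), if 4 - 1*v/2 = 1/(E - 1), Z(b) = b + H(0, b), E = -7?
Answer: -9999/4 ≈ -2499.8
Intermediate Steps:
Z(b) = 2*b (Z(b) = b + b = 2*b)
v = 33/4 (v = 8 - 2/(-7 - 1) = 8 - 2/(-8) = 8 - 2*(-1/8) = 8 + 1/4 = 33/4 ≈ 8.2500)
o(Y) = 33/4
-303*o(Z(2)) = -303*33/4 = -9999/4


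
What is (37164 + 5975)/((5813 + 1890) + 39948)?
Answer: 43139/47651 ≈ 0.90531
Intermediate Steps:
(37164 + 5975)/((5813 + 1890) + 39948) = 43139/(7703 + 39948) = 43139/47651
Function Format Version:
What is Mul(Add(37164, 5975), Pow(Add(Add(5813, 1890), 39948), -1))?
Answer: Rational(43139, 47651) ≈ 0.90531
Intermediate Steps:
Mul(Add(37164, 5975), Pow(Add(Add(5813, 1890), 39948), -1)) = Mul(43139, Pow(Add(7703, 39948), -1)) = Mul(43139, Pow(47651, -1)) = Mul(43139, Rational(1, 47651)) = Rational(43139, 47651)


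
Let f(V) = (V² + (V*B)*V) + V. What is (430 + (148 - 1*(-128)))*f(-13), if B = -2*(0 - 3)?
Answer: 826020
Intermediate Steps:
B = 6 (B = -2*(-3) = 6)
f(V) = V + 7*V² (f(V) = (V² + (V*6)*V) + V = (V² + (6*V)*V) + V = (V² + 6*V²) + V = 7*V² + V = V + 7*V²)
(430 + (148 - 1*(-128)))*f(-13) = (430 + (148 - 1*(-128)))*(-13*(1 + 7*(-13))) = (430 + (148 + 128))*(-13*(1 - 91)) = (430 + 276)*(-13*(-90)) = 706*1170 = 826020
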